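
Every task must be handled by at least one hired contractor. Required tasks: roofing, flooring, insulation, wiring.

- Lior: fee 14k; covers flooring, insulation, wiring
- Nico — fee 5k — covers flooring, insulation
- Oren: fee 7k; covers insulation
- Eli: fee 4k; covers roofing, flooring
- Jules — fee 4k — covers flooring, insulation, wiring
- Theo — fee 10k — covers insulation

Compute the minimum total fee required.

Choose Eli and Jules: together they cover roofing, flooring, insulation, wiring — every task.
Total fee: 4 + 4 = 8.
No cover costs less than 8.

8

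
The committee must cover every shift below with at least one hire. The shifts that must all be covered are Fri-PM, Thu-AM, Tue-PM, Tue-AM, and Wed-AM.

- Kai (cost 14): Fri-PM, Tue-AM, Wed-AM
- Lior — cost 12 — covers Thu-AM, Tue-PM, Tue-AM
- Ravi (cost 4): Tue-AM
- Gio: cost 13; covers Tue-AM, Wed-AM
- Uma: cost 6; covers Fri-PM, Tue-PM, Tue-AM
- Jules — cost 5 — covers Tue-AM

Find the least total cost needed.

26

Choose Kai and Lior: together they cover Fri-PM, Thu-AM, Tue-PM, Tue-AM, Wed-AM — every shift.
Total cost: 14 + 12 = 26.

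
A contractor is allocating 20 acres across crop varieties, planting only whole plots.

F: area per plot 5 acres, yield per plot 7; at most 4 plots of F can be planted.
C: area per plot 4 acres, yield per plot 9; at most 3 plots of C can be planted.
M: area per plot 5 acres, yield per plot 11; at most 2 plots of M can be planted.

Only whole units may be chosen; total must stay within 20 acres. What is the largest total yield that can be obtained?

40

C has the best ratio (9/4); taking only C gives at most 3×9 = 27 (stopped by the supply cap of 3).
Mixing does better — 2×C and 2×M: area 18 ≤ 20, yield 2·9 + 2·11 = 40.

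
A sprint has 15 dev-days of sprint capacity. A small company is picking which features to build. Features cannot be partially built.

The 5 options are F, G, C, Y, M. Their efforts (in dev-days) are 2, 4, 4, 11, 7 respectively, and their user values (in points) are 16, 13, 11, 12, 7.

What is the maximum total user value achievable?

40

Allowing fractional choices, the relaxed optimum would be about 45.5, but features are indivisible.
F + C + M: effort 2 + 4 + 7 = 13 ≤ 15, user value 16 + 11 + 7 = 34.
F + G + C: effort 2 + 4 + 4 = 10 ≤ 15, user value 16 + 13 + 11 = 40.
F + G + M: effort 2 + 4 + 7 = 13 ≤ 15, user value 16 + 13 + 7 = 36.
Best is F, G, and C with total user value 40.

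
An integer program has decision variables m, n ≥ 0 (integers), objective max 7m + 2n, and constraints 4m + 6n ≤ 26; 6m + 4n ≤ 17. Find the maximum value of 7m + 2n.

16

The continuous relaxation peaks at (2.83, 0) with value 19.83; rounding to a feasible lattice point costs some objective.
(m,n)=(2,1): 4·2+6·1=14≤26, 6·2+4·1=16≤17, objective 16.
(m,n)=(2,0): 4·2+6·0=8≤26, 6·2+4·0=12≤17, objective 14.
(m,n)=(1,2): 4·1+6·2=16≤26, 6·1+4·2=14≤17, objective 11.
The best lattice point is (2,1), giving 16.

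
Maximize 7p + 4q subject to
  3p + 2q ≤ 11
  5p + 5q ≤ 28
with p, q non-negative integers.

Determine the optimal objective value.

The continuous relaxation peaks at (3.67, 0) with value 25.67; rounding to a feasible lattice point costs some objective.
(p,q)=(3,1) is feasible, giving 25.
(p,q)=(2,2) is feasible, giving 22.
(p,q)=(3,0) is feasible, giving 21.
No feasible integer point exceeds 25.

25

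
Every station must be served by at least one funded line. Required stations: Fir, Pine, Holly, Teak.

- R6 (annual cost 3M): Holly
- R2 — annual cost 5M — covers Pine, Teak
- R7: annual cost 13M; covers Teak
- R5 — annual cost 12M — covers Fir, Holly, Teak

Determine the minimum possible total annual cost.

17

The greedy cost-per-new-station heuristic would pick R2, R6, and R5 for 20, but a cheaper cover exists.
Choose R2 and R5: together they cover Fir, Pine, Holly, Teak — every station.
Total annual cost: 5 + 12 = 17.
No cover costs less than 17.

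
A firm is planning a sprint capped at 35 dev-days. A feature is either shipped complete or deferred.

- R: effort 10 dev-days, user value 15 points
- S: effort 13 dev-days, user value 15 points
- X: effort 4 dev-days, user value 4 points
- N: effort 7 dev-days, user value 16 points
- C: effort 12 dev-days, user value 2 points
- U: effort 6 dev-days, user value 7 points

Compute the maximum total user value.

50

Take R, S, X, and N: effort 10 + 13 + 4 + 7 = 34 ≤ 35, user value 15 + 15 + 4 + 16 = 50.
No other feasible combination does better.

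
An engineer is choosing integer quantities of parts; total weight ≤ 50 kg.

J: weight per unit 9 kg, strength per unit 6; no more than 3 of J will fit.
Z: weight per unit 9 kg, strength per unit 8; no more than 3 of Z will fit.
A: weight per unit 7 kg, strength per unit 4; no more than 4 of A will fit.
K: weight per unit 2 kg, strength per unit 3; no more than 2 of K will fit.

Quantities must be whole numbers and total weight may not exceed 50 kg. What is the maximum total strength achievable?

This is a bounded integer knapsack.
Take 2×J, 3×Z, and 2×K: weight 49 ≤ 50, strength 2·6 + 3·8 + 2·3 = 42.
K has the best ratio (3/2) and is taken to its limit of 2; remaining capacity is filled optimally with the others.

42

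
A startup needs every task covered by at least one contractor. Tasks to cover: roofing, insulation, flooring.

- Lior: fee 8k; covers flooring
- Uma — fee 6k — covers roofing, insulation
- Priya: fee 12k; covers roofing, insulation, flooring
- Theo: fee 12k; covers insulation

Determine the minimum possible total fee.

The greedy cost-per-new-task heuristic would pick Uma and Lior for 14, but a cheaper cover exists.
Priya alone covers roofing, insulation, flooring — every task.
Total fee: 12.
No cover costs less than 12.

12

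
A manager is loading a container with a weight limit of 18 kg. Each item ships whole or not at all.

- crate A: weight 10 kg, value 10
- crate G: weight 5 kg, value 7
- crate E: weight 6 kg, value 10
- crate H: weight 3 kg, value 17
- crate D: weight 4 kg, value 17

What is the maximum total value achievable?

Treat it as a binary knapsack problem.
crate G + crate E + crate H + crate D: weight 5 + 6 + 3 + 4 = 18 ≤ 18, value 7 + 10 + 17 + 17 = 51.
crate E + crate H + crate D: weight 6 + 3 + 4 = 13 ≤ 18, value 10 + 17 + 17 = 44.
crate A + crate H + crate D: weight 10 + 3 + 4 = 17 ≤ 18, value 10 + 17 + 17 = 44.
Best is crate G, crate E, crate H, and crate D with total value 51.

51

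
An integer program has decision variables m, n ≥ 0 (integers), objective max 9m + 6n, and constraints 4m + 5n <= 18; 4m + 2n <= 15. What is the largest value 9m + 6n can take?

Relaxing integrality, the LP optimum is 35.25 at (m,n) = (3.25, 1), which is not an integer point.
(m,n)=(3,1): 4·3+5·1=17≤18, 4·3+2·1=14≤15, objective 33.
(m,n)=(2,2): 4·2+5·2=18≤18, 4·2+2·2=12≤15, objective 30.
(m,n)=(3,0): 4·3+5·0=12≤18, 4·3+2·0=12≤15, objective 27.
The best lattice point is (3,1), giving 33.

33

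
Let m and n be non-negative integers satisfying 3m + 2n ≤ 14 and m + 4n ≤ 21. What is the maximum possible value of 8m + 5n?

Relaxing integrality, the LP optimum is 37.33 at (m,n) = (4.67, 0), which is not an integer point.
(m,n)=(4,1): 3·4+2·1=14≤14, 1·4+4·1=8≤21, objective 37.
(m,n)=(3,2): 3·3+2·2=13≤14, 1·3+4·2=11≤21, objective 34.
The best lattice point is (4,1), giving 37.

37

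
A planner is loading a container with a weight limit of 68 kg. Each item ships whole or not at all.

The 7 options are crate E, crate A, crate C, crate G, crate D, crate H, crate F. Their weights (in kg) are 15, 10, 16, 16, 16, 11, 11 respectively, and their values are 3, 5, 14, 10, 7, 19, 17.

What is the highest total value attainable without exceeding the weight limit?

65

This is an integer program with binary decision variables.
Allowing fractional choices, the relaxed optimum would be about 66.8, but items are indivisible.
crate A + crate C + crate D + crate H + crate F: weight 10 + 16 + 16 + 11 + 11 = 64 ≤ 68, value 5 + 14 + 7 + 19 + 17 = 62.
crate A + crate C + crate G + crate H + crate F: weight 10 + 16 + 16 + 11 + 11 = 64 ≤ 68, value 5 + 14 + 10 + 19 + 17 = 65.
Best is crate A, crate C, crate G, crate H, and crate F with total value 65.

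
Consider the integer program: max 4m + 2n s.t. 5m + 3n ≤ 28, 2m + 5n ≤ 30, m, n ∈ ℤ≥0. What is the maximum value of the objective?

The continuous relaxation peaks at (5.6, 0) with value 22.40; rounding to a feasible lattice point costs some objective.
(m,n)=(5,1): 5·5+3·1=28≤28, 2·5+5·1=15≤30, objective 22.
(m,n)=(4,2): 5·4+3·2=26≤28, 2·4+5·2=18≤30, objective 20.
(m,n)=(5,0): 5·5+3·0=25≤28, 2·5+5·0=10≤30, objective 20.
The best lattice point is (5,1), giving 22.

22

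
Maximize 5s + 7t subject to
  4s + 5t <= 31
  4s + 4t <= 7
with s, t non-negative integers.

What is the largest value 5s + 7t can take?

(s,t)=(0,1): 4·0+5·1=5≤31, 4·0+4·1=4≤7, objective 7.
(s,t)=(1,0): 4·1+5·0=4≤31, 4·1+4·0=4≤7, objective 5.
(s,t)=(0,0): 4·0+5·0=0≤31, 4·0+4·0=0≤7, objective 0.
The best lattice point is (0,1), giving 7.

7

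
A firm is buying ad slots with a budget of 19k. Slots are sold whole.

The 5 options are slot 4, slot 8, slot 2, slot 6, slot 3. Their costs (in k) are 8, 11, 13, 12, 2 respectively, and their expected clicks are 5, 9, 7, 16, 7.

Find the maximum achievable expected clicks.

This is a 0-1 knapsack instance.
Allowing fractional choices, the relaxed optimum would be about 27.1, but ad slots are indivisible.
slot 8 + slot 3: cost 11 + 2 = 13 ≤ 19, expected clicks 9 + 7 = 16.
slot 6 + slot 3: cost 12 + 2 = 14 ≤ 19, expected clicks 16 + 7 = 23.
slot 6: cost 12 ≤ 19, expected clicks 16.
Best is slot 6 and slot 3 with total expected clicks 23.

23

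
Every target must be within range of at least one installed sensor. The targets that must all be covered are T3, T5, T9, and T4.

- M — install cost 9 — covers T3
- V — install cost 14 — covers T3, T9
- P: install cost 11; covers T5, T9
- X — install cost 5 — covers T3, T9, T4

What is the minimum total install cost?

16

Choose P and X: together they cover T3, T5, T9, T4 — every target.
Total install cost: 11 + 5 = 16.
No cover costs less than 16.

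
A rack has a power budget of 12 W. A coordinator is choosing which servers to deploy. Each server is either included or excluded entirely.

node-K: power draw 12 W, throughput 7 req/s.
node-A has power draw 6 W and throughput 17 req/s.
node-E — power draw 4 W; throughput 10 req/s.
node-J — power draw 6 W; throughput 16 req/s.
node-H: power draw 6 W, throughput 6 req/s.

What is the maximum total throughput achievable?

33

Take node-A and node-J: power draw 6 + 6 = 12 ≤ 12, throughput 17 + 16 = 33.
No other feasible combination does better.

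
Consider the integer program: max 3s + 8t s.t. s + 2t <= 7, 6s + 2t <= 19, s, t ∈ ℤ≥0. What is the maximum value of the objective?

(s,t)=(1,3) is feasible, giving 27.
(s,t)=(0,3) is feasible, giving 24.
The best lattice point is (1,3), giving 27.

27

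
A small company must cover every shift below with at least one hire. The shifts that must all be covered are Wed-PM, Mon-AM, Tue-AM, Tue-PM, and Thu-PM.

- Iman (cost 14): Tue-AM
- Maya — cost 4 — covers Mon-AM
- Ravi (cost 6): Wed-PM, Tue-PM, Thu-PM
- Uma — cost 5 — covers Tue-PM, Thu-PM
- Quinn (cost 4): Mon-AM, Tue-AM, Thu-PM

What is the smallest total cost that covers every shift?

10

Choose Ravi and Quinn: together they cover Wed-PM, Mon-AM, Tue-AM, Tue-PM, Thu-PM — every shift.
Total cost: 6 + 4 = 10.
No cover costs less than 10.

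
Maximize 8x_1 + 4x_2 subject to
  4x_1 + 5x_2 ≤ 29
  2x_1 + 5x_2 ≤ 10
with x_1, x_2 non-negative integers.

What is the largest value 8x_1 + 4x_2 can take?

40

(x_1,x_2)=(5,0): 4·5+5·0=20≤29, 2·5+5·0=10≤10, objective 40.
(x_1,x_2)=(4,0): 4·4+5·0=16≤29, 2·4+5·0=8≤10, objective 32.
The best lattice point is (5,0), giving 40.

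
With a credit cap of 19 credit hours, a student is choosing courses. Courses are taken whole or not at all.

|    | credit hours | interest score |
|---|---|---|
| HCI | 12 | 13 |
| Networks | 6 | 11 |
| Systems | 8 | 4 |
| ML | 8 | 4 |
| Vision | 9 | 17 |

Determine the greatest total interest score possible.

28

This is a 0-1 knapsack instance.
Allowing fractional choices, the relaxed optimum would be about 32.3, but courses are indivisible.
Networks + Vision: credit hours 6 + 9 = 15 ≤ 19, interest score 11 + 17 = 28.
Systems + Vision: credit hours 8 + 9 = 17 ≤ 19, interest score 4 + 17 = 21.
HCI + Networks: credit hours 12 + 6 = 18 ≤ 19, interest score 13 + 11 = 24.
Best is Networks and Vision with total interest score 28.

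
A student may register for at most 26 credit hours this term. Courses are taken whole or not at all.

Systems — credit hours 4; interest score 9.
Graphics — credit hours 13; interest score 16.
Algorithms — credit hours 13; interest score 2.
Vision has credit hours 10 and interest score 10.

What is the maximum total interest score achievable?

Treat it as a binary knapsack problem.
Graphics + Vision: credit hours 13 + 10 = 23 ≤ 26, interest score 16 + 10 = 26.
Systems + Graphics: credit hours 4 + 13 = 17 ≤ 26, interest score 9 + 16 = 25.
Systems + Vision: credit hours 4 + 10 = 14 ≤ 26, interest score 9 + 10 = 19.
Best is Graphics and Vision with total interest score 26.

26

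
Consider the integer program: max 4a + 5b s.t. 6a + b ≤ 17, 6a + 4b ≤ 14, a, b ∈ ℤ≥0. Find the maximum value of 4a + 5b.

The continuous relaxation peaks at (0, 3.5) with value 17.50; rounding to a feasible lattice point costs some objective.
(a,b)=(0,3): 6·0+1·3=3≤17, 6·0+4·3=12≤14, objective 15.
(a,b)=(1,2): 6·1+1·2=8≤17, 6·1+4·2=14≤14, objective 14.
(a,b)=(0,2): 6·0+1·2=2≤17, 6·0+4·2=8≤14, objective 10.
The best lattice point is (0,3), giving 15.

15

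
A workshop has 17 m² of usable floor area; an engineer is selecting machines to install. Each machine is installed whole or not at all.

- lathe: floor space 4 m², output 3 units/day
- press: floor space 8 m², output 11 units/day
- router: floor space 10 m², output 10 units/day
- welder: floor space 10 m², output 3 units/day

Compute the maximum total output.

Allowing fractional choices, the relaxed optimum would be about 20.0, but machines are indivisible.
press: floor space 8 ≤ 17, output 11.
lathe + router: floor space 4 + 10 = 14 ≤ 17, output 3 + 10 = 13.
lathe + press: floor space 4 + 8 = 12 ≤ 17, output 3 + 11 = 14.
Best is lathe and press with total output 14.

14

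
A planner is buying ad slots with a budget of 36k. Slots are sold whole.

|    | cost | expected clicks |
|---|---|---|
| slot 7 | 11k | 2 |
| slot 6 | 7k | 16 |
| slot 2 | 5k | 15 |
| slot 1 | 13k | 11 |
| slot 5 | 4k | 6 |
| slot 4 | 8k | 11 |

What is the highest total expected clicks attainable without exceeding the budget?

53

Treat it as a binary knapsack problem.
Allowing fractional choices, the relaxed optimum would be about 58.2, but ad slots are indivisible.
slot 6 + slot 2 + slot 1 + slot 4: cost 7 + 5 + 13 + 8 = 33 ≤ 36, expected clicks 16 + 15 + 11 + 11 = 53.
slot 7 + slot 6 + slot 2 + slot 5 + slot 4: cost 11 + 7 + 5 + 4 + 8 = 35 ≤ 36, expected clicks 2 + 16 + 15 + 6 + 11 = 50.
Best is slot 6, slot 2, slot 1, and slot 4 with total expected clicks 53.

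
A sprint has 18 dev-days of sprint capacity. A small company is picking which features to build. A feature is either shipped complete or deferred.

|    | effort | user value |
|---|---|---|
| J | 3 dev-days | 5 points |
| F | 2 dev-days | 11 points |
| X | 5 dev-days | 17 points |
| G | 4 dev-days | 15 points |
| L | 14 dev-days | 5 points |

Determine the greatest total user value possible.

48

Take J, F, X, and G: effort 3 + 2 + 5 + 4 = 14 ≤ 18, user value 5 + 11 + 17 + 15 = 48.
No other feasible combination does better.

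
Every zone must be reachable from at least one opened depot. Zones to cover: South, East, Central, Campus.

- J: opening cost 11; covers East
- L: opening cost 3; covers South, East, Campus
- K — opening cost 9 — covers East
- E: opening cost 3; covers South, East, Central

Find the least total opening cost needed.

Choose L and E: together they cover South, East, Central, Campus — every zone.
Total opening cost: 3 + 3 = 6.
No cover costs less than 6.

6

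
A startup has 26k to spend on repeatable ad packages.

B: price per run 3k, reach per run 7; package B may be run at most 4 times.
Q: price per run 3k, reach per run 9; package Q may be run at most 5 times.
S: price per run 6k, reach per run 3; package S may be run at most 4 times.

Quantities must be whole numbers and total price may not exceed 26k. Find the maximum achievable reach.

66

This is a bounded integer knapsack.
3×B and 5×Q: price 24 ≤ 26, reach 3·7 + 5·9 = 66.
4×B and 4×Q: price 24 ≤ 26, reach 4·7 + 4·9 = 64.
Best is 66.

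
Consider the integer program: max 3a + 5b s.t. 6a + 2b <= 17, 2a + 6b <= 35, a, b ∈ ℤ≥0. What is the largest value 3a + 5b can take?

28

(a,b)=(1,5): 6·1+2·5=16≤17, 2·1+6·5=32≤35, objective 28.
(a,b)=(0,5): 6·0+2·5=10≤17, 2·0+6·5=30≤35, objective 25.
No feasible integer point exceeds 28.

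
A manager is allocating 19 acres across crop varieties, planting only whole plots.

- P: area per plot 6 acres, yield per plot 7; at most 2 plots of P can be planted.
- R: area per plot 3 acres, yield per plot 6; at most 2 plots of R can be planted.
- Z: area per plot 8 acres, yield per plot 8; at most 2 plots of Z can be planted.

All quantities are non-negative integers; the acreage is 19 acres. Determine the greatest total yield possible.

2×P and 2×R: area 18 ≤ 19, yield 2·7 + 2·6 = 26.
1×R and 2×Z: area 19 ≤ 19, yield 1·6 + 2·8 = 22.
Best is 26.

26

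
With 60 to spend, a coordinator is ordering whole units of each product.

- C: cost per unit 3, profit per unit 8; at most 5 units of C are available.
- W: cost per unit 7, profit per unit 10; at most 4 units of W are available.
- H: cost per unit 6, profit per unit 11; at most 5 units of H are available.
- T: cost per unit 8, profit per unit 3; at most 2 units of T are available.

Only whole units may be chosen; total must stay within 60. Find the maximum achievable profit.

5×C, 3×W, and 4×H: cost 60 ≤ 60, profit 5·8 + 3·10 + 4·11 = 114.
5×C, 2×W, and 5×H: cost 59 ≤ 60, profit 5·8 + 2·10 + 5·11 = 115.
Best is 115.

115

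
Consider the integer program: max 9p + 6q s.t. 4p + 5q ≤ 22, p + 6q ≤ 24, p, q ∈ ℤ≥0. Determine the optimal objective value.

(p,q)=(5,0): 4·5+5·0=20≤22, 1·5+6·0=5≤24, objective 45.
(p,q)=(4,1): 4·4+5·1=21≤22, 1·4+6·1=10≤24, objective 42.
(p,q)=(4,0): 4·4+5·0=16≤22, 1·4+6·0=4≤24, objective 36.
The best lattice point is (5,0), giving 45.

45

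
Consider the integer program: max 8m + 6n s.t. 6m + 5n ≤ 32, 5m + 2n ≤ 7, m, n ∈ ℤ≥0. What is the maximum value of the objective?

Relaxing integrality, the LP optimum is 21.00 at (m,n) = (0, 3.5), which is not an integer point.
(m,n)=(0,3): 6·0+5·3=15≤32, 5·0+2·3=6≤7, objective 18.
(m,n)=(0,2): 6·0+5·2=10≤32, 5·0+2·2=4≤7, objective 12.
No feasible integer point exceeds 18.

18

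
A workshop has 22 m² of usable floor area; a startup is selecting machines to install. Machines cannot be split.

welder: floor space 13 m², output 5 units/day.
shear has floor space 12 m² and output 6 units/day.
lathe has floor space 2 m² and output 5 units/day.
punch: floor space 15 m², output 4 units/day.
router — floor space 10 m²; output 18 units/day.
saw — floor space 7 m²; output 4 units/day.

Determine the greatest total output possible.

27

This is an integer program with binary decision variables.
Allowing fractional choices, the relaxed optimum would be about 28.5, but machines are indivisible.
shear + router: floor space 12 + 10 = 22 ≤ 22, output 6 + 18 = 24.
lathe + router + saw: floor space 2 + 10 + 7 = 19 ≤ 22, output 5 + 18 + 4 = 27.
lathe + router: floor space 2 + 10 = 12 ≤ 22, output 5 + 18 = 23.
Best is lathe, router, and saw with total output 27.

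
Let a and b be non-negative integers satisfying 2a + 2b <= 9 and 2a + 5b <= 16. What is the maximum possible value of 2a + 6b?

The continuous relaxation peaks at (0, 3.2) with value 19.20; rounding to a feasible lattice point costs some objective.
(a,b)=(0,3): 2·0+2·3=6≤9, 2·0+5·3=15≤16, objective 18.
(a,b)=(1,2): 2·1+2·2=6≤9, 2·1+5·2=12≤16, objective 14.
(a,b)=(0,2): 2·0+2·2=4≤9, 2·0+5·2=10≤16, objective 12.
The best lattice point is (0,3), giving 18.

18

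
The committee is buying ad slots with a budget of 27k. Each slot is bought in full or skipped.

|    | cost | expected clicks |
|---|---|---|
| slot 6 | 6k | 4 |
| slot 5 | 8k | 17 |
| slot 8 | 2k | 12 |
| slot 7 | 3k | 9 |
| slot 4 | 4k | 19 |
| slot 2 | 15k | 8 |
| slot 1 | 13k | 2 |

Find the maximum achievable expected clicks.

61

Allowing fractional choices, the relaxed optimum would be about 63.1, but ad slots are indivisible.
slot 6 + slot 5 + slot 8 + slot 7 + slot 4: cost 6 + 8 + 2 + 3 + 4 = 23 ≤ 27, expected clicks 4 + 17 + 12 + 9 + 19 = 61.
slot 5 + slot 8 + slot 7 + slot 4: cost 8 + 2 + 3 + 4 = 17 ≤ 27, expected clicks 17 + 12 + 9 + 19 = 57.
slot 6 + slot 5 + slot 8 + slot 4: cost 6 + 8 + 2 + 4 = 20 ≤ 27, expected clicks 4 + 17 + 12 + 19 = 52.
Best is slot 6, slot 5, slot 8, slot 7, and slot 4 with total expected clicks 61.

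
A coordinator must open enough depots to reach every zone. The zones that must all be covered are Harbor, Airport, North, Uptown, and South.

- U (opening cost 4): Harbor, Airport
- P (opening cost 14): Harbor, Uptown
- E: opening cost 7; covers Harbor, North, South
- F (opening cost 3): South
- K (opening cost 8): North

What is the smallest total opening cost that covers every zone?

25

The greedy cost-per-new-zone heuristic would pick U, F, E, and P for 28, but a cheaper cover exists.
Choose U, P, and E: together they cover Harbor, Airport, North, Uptown, South — every zone.
Total opening cost: 4 + 14 + 7 = 25.
No cover costs less than 25.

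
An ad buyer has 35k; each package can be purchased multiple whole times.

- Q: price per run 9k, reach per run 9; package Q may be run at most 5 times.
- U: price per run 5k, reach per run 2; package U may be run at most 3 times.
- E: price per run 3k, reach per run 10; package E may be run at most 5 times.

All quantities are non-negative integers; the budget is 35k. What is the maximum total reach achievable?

Take 2×Q and 5×E: price 33 ≤ 35, reach 2·9 + 5·10 = 68.
E has the best ratio (10/3) and is taken to its limit of 5; remaining capacity is filled optimally with the others.

68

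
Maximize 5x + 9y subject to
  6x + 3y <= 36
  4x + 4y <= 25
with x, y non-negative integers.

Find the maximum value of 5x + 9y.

(x,y)=(0,6) is feasible, giving 54.
(x,y)=(1,5) is feasible, giving 50.
(x,y)=(0,5) is feasible, giving 45.
No feasible integer point exceeds 54.

54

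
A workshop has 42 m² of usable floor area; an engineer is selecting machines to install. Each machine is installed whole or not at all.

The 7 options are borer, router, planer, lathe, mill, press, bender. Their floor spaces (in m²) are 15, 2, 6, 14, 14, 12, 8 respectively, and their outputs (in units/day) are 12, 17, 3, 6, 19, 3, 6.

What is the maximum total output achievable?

54

borer + router + planer + mill: floor space 15 + 2 + 6 + 14 = 37 ≤ 42, output 12 + 17 + 3 + 19 = 51.
borer + router + mill + bender: floor space 15 + 2 + 14 + 8 = 39 ≤ 42, output 12 + 17 + 19 + 6 = 54.
borer + router + mill: floor space 15 + 2 + 14 = 31 ≤ 42, output 12 + 17 + 19 = 48.
Best is borer, router, mill, and bender with total output 54.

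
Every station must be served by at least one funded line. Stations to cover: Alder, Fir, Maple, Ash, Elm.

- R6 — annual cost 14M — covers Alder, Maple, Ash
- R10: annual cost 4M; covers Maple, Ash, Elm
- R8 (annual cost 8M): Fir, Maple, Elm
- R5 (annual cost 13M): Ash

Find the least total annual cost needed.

The greedy cost-per-new-station heuristic would pick R10, R8, and R6 for 26, but a cheaper cover exists.
Choose R6 and R8: together they cover Alder, Fir, Maple, Ash, Elm — every station.
Total annual cost: 14 + 8 = 22.
No cover costs less than 22.

22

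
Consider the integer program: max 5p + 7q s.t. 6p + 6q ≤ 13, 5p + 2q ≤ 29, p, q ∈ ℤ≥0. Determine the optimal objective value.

14

(p,q)=(0,2): 6·0+6·2=12≤13, 5·0+2·2=4≤29, objective 14.
(p,q)=(1,1): 6·1+6·1=12≤13, 5·1+2·1=7≤29, objective 12.
Maximum is 14 at (p,q)=(0,2).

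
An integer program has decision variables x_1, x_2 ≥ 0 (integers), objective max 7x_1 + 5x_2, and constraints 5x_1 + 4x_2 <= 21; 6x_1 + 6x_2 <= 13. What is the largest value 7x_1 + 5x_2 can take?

14

Relaxing integrality, the LP optimum is 15.17 at (x_1,x_2) = (2.17, 0), which is not an integer point.
(x_1,x_2)=(2,0): 5·2+4·0=10≤21, 6·2+6·0=12≤13, objective 14.
(x_1,x_2)=(1,1): 5·1+4·1=9≤21, 6·1+6·1=12≤13, objective 12.
(x_1,x_2)=(1,0): 5·1+4·0=5≤21, 6·1+6·0=6≤13, objective 7.
No feasible integer point exceeds 14.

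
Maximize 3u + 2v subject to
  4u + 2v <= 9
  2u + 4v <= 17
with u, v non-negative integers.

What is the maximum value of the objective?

8

(u,v)=(0,4): 4·0+2·4=8≤9, 2·0+4·4=16≤17, objective 8.
(u,v)=(0,3): 4·0+2·3=6≤9, 2·0+4·3=12≤17, objective 6.
No feasible integer point exceeds 8.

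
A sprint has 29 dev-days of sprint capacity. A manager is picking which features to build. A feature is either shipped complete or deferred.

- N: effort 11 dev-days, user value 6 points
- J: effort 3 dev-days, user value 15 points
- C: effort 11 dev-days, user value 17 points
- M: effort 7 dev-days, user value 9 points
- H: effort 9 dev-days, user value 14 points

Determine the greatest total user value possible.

Allowing fractional choices, the relaxed optimum would be about 53.7, but features are indivisible.
J + C + H: effort 3 + 11 + 9 = 23 ≤ 29, user value 15 + 17 + 14 = 46.
J + C + M: effort 3 + 11 + 7 = 21 ≤ 29, user value 15 + 17 + 9 = 41.
C + M + H: effort 11 + 7 + 9 = 27 ≤ 29, user value 17 + 9 + 14 = 40.
Best is J, C, and H with total user value 46.

46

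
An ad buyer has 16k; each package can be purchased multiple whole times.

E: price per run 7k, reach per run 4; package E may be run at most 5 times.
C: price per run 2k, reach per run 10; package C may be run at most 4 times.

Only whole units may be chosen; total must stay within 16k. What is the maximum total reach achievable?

C has the best ratio (10/2); taking only C gives at most 4×10 = 40 (stopped by the supply cap of 4).
Mixing does better — 1×E and 4×C: price 15 ≤ 16, reach 1·4 + 4·10 = 44.

44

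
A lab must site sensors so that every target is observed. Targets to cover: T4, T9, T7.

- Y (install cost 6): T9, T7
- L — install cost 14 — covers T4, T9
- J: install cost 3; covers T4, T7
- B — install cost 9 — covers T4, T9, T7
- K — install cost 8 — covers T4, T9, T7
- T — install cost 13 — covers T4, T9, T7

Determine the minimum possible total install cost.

8

The greedy cost-per-new-target heuristic would pick J and Y for 9, but a cheaper cover exists.
K alone covers T4, T9, T7 — every target.
Total install cost: 8.
No cover costs less than 8.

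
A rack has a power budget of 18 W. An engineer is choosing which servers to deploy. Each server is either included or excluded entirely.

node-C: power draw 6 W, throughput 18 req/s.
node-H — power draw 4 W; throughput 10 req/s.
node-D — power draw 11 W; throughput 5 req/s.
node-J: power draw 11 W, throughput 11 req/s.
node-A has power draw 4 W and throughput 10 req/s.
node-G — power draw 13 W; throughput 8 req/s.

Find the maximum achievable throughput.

38

Allowing fractional choices, the relaxed optimum would be about 42.0, but servers are indivisible.
node-C + node-J: power draw 6 + 11 = 17 ≤ 18, throughput 18 + 11 = 29.
node-C + node-H + node-A: power draw 6 + 4 + 4 = 14 ≤ 18, throughput 18 + 10 + 10 = 38.
node-C + node-H: power draw 6 + 4 = 10 ≤ 18, throughput 18 + 10 = 28.
Best is node-C, node-H, and node-A with total throughput 38.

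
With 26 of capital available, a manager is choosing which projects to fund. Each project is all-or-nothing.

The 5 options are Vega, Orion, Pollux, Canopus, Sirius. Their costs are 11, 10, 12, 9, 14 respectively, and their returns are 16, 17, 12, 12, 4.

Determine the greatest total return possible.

33

Take Vega and Orion: cost 11 + 10 = 21 ≤ 26, return 16 + 17 = 33.
No other feasible combination does better.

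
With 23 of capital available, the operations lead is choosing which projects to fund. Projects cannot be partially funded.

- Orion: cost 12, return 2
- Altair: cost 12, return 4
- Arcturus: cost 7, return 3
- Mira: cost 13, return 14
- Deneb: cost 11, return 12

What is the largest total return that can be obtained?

17

Allowing fractional choices, the relaxed optimum would be about 24.9, but projects are indivisible.
Altair + Deneb: cost 12 + 11 = 23 ≤ 23, return 4 + 12 = 16.
Arcturus + Deneb: cost 7 + 11 = 18 ≤ 23, return 3 + 12 = 15.
Arcturus + Mira: cost 7 + 13 = 20 ≤ 23, return 3 + 14 = 17.
Best is Arcturus and Mira with total return 17.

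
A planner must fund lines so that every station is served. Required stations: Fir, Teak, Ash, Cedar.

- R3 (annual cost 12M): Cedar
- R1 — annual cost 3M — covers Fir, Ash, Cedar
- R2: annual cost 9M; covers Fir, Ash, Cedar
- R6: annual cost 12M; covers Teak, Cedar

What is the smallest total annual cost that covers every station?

This is an integer covering problem.
Choose R1 and R6: together they cover Fir, Teak, Ash, Cedar — every station.
Total annual cost: 3 + 12 = 15.
No cover costs less than 15.

15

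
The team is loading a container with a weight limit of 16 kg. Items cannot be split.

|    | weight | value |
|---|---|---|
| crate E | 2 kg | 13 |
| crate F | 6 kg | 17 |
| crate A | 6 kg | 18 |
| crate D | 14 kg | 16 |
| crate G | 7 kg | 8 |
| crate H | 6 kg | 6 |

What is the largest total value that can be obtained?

Allowing fractional choices, the relaxed optimum would be about 50.3, but items are indivisible.
crate E + crate A + crate G: weight 2 + 6 + 7 = 15 ≤ 16, value 13 + 18 + 8 = 39.
crate E + crate F + crate A: weight 2 + 6 + 6 = 14 ≤ 16, value 13 + 17 + 18 = 48.
Best is crate E, crate F, and crate A with total value 48.

48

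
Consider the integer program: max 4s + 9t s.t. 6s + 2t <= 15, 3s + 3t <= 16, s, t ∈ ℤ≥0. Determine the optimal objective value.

(s,t)=(0,5) is feasible, giving 45.
(s,t)=(1,4) is feasible, giving 40.
(s,t)=(0,4) is feasible, giving 36.
Maximum is 45 at (s,t)=(0,5).

45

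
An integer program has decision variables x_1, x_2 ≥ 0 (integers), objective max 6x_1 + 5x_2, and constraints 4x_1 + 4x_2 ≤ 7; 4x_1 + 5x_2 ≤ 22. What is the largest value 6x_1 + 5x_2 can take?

(x_1,x_2)=(1,0): 4·1+4·0=4≤7, 4·1+5·0=4≤22, objective 6.
(x_1,x_2)=(0,1): 4·0+4·1=4≤7, 4·0+5·1=5≤22, objective 5.
(x_1,x_2)=(0,0): 4·0+4·0=0≤7, 4·0+5·0=0≤22, objective 0.
The best lattice point is (1,0), giving 6.

6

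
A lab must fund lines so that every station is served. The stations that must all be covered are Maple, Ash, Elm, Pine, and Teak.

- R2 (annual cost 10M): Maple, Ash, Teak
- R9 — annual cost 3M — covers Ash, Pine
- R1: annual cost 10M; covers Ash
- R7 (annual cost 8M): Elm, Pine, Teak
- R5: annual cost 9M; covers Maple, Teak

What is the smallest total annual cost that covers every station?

18

This is a weighted set-cover instance.
The greedy cost-per-new-station heuristic would pick R9, R7, and R5 for 20, but a cheaper cover exists.
Choose R2 and R7: together they cover Maple, Ash, Elm, Pine, Teak — every station.
Total annual cost: 10 + 8 = 18.
No cover costs less than 18.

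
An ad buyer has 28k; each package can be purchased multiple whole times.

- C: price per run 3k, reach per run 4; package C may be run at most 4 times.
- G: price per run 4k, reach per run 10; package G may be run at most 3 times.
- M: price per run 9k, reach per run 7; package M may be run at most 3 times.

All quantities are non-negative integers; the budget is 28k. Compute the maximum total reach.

46

G has the best ratio (10/4); taking only G gives at most 3×10 = 30 (stopped by the supply cap of 3).
Mixing does better — 4×C and 3×G: price 24 ≤ 28, reach 4·4 + 3·10 = 46.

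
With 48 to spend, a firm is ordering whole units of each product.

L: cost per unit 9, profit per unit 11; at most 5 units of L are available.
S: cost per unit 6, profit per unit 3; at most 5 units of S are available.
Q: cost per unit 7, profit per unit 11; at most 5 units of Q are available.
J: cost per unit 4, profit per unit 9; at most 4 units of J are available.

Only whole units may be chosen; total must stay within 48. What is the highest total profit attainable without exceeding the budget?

82

J has the best ratio (9/4); taking only J gives at most 4×9 = 36 (stopped by the supply cap of 4).
Mixing does better — 5×Q and 3×J: cost 47 ≤ 48, profit 5·11 + 3·9 = 82.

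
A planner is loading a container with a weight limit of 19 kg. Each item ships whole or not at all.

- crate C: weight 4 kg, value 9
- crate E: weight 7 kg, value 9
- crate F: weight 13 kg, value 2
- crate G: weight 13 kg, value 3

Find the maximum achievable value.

Allowing fractional choices, the relaxed optimum would be about 19.8, but items are indivisible.
crate C + crate E: weight 4 + 7 = 11 ≤ 19, value 9 + 9 = 18.
crate C + crate G: weight 4 + 13 = 17 ≤ 19, value 9 + 3 = 12.
Best is crate C and crate E with total value 18.

18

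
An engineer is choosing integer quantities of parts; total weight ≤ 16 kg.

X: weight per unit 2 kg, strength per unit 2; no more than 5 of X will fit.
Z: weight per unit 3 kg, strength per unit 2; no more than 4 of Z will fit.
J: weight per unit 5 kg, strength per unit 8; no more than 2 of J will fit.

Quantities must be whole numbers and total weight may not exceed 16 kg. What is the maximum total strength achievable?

22

This is a bounded integer knapsack.
Take 3×X and 2×J: weight 16 ≤ 16, strength 3·2 + 2·8 = 22.
J has the best ratio (8/5) and is taken to its limit of 2; remaining capacity is filled optimally with the others.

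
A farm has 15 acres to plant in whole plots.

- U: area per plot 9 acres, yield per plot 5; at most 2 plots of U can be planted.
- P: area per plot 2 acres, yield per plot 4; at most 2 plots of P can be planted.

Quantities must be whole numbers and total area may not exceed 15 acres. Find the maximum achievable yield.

P has the best ratio (4/2); taking only P gives at most 2×4 = 8 (stopped by the supply cap of 2).
Mixing does better — 1×U and 2×P: area 13 ≤ 15, yield 1·5 + 2·4 = 13.

13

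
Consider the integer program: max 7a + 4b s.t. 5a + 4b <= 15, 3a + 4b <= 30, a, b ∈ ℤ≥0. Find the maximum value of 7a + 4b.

(a,b)=(3,0): 5·3+4·0=15≤15, 3·3+4·0=9≤30, objective 21.
(a,b)=(2,1): 5·2+4·1=14≤15, 3·2+4·1=10≤30, objective 18.
(a,b)=(2,0): 5·2+4·0=10≤15, 3·2+4·0=6≤30, objective 14.
The best lattice point is (3,0), giving 21.

21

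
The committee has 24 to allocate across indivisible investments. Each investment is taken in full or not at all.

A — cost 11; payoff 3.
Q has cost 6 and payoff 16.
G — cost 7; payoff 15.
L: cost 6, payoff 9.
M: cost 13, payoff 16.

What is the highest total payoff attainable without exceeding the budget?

40

Allowing fractional choices, the relaxed optimum would be about 46.2, but investments are indivisible.
A + Q + G: cost 11 + 6 + 7 = 24 ≤ 24, payoff 3 + 16 + 15 = 34.
Q + G + L: cost 6 + 7 + 6 = 19 ≤ 24, payoff 16 + 15 + 9 = 40.
Q + M: cost 6 + 13 = 19 ≤ 24, payoff 16 + 16 = 32.
Best is Q, G, and L with total payoff 40.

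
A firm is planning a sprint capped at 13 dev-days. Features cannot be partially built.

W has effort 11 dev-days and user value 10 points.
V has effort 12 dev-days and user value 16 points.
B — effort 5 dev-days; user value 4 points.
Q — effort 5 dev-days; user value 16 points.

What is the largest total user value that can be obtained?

20

Take B and Q: effort 5 + 5 = 10 ≤ 13, user value 4 + 16 = 20.
No other feasible combination does better.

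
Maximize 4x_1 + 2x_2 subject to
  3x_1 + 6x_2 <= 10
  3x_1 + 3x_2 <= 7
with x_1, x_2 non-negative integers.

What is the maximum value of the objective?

(x_1,x_2)=(2,0): 3·2+6·0=6≤10, 3·2+3·0=6≤7, objective 8.
(x_1,x_2)=(1,1): 3·1+6·1=9≤10, 3·1+3·1=6≤7, objective 6.
The best lattice point is (2,0), giving 8.

8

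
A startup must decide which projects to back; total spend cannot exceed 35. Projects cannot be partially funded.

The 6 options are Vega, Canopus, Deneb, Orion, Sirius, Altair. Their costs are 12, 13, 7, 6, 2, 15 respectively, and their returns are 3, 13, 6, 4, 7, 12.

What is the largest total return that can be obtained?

32

Take Canopus, Sirius, and Altair: cost 13 + 2 + 15 = 30 ≤ 35, return 13 + 7 + 12 = 32.
No other feasible combination does better.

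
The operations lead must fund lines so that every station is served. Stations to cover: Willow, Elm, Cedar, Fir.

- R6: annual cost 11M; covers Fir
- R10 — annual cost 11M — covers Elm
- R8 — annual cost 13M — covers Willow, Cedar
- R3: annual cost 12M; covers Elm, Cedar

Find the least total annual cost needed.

35

The greedy cost-per-new-station heuristic would pick R3, R6, and R8 for 36, but a cheaper cover exists.
Choose R6, R10, and R8: together they cover Willow, Elm, Cedar, Fir — every station.
Total annual cost: 11 + 11 + 13 = 35.
No cover costs less than 35.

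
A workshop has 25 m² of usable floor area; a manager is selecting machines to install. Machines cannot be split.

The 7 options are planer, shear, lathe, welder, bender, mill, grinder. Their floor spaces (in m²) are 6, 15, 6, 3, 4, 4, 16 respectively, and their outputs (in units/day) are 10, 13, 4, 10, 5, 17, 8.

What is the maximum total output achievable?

Allowing fractional choices, the relaxed optimum would be about 48.9, but machines are indivisible.
planer + welder + bender + mill: floor space 6 + 3 + 4 + 4 = 17 ≤ 25, output 10 + 10 + 5 + 17 = 42.
planer + lathe + welder + bender + mill: floor space 6 + 6 + 3 + 4 + 4 = 23 ≤ 25, output 10 + 4 + 10 + 5 + 17 = 46.
Best is planer, lathe, welder, bender, and mill with total output 46.

46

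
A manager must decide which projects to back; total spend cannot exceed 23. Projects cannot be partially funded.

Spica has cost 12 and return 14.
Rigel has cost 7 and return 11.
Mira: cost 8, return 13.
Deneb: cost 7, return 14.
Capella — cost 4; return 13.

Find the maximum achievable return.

This is an integer program with binary decision variables.
Allowing fractional choices, the relaxed optimum would be about 46.3, but projects are indivisible.
Rigel + Deneb + Capella: cost 7 + 7 + 4 = 18 ≤ 23, return 11 + 14 + 13 = 38.
Spica + Deneb + Capella: cost 12 + 7 + 4 = 23 ≤ 23, return 14 + 14 + 13 = 41.
Mira + Deneb + Capella: cost 8 + 7 + 4 = 19 ≤ 23, return 13 + 14 + 13 = 40.
Best is Spica, Deneb, and Capella with total return 41.

41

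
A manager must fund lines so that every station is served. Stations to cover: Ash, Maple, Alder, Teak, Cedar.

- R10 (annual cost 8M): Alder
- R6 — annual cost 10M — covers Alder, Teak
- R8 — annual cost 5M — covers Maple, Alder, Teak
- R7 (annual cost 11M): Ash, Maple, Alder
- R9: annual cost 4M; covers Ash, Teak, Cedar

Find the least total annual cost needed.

Choose R8 and R9: together they cover Ash, Maple, Alder, Teak, Cedar — every station.
Total annual cost: 5 + 4 = 9.

9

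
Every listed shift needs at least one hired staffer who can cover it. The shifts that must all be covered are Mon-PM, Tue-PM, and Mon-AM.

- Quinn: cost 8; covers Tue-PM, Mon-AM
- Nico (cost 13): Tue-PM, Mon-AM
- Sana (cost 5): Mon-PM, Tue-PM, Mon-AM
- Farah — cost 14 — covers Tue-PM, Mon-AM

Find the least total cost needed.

This is an integer covering problem.
Sana alone covers Mon-PM, Tue-PM, Mon-AM — every shift.
Total cost: 5.
No cover costs less than 5.

5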